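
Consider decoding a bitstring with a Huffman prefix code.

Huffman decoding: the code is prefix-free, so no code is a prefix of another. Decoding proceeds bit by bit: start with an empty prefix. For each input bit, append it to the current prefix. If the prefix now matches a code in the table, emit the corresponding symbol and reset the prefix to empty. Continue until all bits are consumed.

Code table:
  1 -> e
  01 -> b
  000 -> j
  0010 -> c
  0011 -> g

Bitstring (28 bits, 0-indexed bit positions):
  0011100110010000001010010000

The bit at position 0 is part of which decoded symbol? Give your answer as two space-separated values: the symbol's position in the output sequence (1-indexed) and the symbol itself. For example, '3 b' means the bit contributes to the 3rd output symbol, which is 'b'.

Bit 0: prefix='0' (no match yet)
Bit 1: prefix='00' (no match yet)
Bit 2: prefix='001' (no match yet)
Bit 3: prefix='0011' -> emit 'g', reset
Bit 4: prefix='1' -> emit 'e', reset

Answer: 1 g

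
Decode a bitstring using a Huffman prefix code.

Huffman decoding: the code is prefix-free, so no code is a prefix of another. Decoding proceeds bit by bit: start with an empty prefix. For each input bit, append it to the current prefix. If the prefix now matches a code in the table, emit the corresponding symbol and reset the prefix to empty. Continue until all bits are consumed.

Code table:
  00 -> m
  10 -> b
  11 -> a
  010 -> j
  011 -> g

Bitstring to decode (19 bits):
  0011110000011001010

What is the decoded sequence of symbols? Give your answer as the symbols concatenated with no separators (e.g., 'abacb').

Bit 0: prefix='0' (no match yet)
Bit 1: prefix='00' -> emit 'm', reset
Bit 2: prefix='1' (no match yet)
Bit 3: prefix='11' -> emit 'a', reset
Bit 4: prefix='1' (no match yet)
Bit 5: prefix='11' -> emit 'a', reset
Bit 6: prefix='0' (no match yet)
Bit 7: prefix='00' -> emit 'm', reset
Bit 8: prefix='0' (no match yet)
Bit 9: prefix='00' -> emit 'm', reset
Bit 10: prefix='0' (no match yet)
Bit 11: prefix='01' (no match yet)
Bit 12: prefix='011' -> emit 'g', reset
Bit 13: prefix='0' (no match yet)
Bit 14: prefix='00' -> emit 'm', reset
Bit 15: prefix='1' (no match yet)
Bit 16: prefix='10' -> emit 'b', reset
Bit 17: prefix='1' (no match yet)
Bit 18: prefix='10' -> emit 'b', reset

Answer: maammgmbb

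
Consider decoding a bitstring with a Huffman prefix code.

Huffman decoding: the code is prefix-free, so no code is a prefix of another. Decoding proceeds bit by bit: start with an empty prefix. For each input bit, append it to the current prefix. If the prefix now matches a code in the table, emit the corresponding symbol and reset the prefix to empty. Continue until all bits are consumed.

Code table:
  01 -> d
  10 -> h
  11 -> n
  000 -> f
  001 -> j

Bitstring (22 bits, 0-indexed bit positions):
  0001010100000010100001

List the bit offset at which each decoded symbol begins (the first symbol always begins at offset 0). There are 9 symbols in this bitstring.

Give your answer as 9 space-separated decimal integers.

Answer: 0 3 5 7 9 12 15 17 20

Derivation:
Bit 0: prefix='0' (no match yet)
Bit 1: prefix='00' (no match yet)
Bit 2: prefix='000' -> emit 'f', reset
Bit 3: prefix='1' (no match yet)
Bit 4: prefix='10' -> emit 'h', reset
Bit 5: prefix='1' (no match yet)
Bit 6: prefix='10' -> emit 'h', reset
Bit 7: prefix='1' (no match yet)
Bit 8: prefix='10' -> emit 'h', reset
Bit 9: prefix='0' (no match yet)
Bit 10: prefix='00' (no match yet)
Bit 11: prefix='000' -> emit 'f', reset
Bit 12: prefix='0' (no match yet)
Bit 13: prefix='00' (no match yet)
Bit 14: prefix='001' -> emit 'j', reset
Bit 15: prefix='0' (no match yet)
Bit 16: prefix='01' -> emit 'd', reset
Bit 17: prefix='0' (no match yet)
Bit 18: prefix='00' (no match yet)
Bit 19: prefix='000' -> emit 'f', reset
Bit 20: prefix='0' (no match yet)
Bit 21: prefix='01' -> emit 'd', reset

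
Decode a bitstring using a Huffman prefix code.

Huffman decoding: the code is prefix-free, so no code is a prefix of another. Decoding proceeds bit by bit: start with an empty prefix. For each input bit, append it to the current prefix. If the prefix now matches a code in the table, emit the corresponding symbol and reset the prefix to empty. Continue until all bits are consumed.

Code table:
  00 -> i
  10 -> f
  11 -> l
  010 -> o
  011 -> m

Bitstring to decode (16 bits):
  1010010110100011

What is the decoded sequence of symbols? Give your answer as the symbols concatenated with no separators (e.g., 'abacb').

Bit 0: prefix='1' (no match yet)
Bit 1: prefix='10' -> emit 'f', reset
Bit 2: prefix='1' (no match yet)
Bit 3: prefix='10' -> emit 'f', reset
Bit 4: prefix='0' (no match yet)
Bit 5: prefix='01' (no match yet)
Bit 6: prefix='010' -> emit 'o', reset
Bit 7: prefix='1' (no match yet)
Bit 8: prefix='11' -> emit 'l', reset
Bit 9: prefix='0' (no match yet)
Bit 10: prefix='01' (no match yet)
Bit 11: prefix='010' -> emit 'o', reset
Bit 12: prefix='0' (no match yet)
Bit 13: prefix='00' -> emit 'i', reset
Bit 14: prefix='1' (no match yet)
Bit 15: prefix='11' -> emit 'l', reset

Answer: ffoloil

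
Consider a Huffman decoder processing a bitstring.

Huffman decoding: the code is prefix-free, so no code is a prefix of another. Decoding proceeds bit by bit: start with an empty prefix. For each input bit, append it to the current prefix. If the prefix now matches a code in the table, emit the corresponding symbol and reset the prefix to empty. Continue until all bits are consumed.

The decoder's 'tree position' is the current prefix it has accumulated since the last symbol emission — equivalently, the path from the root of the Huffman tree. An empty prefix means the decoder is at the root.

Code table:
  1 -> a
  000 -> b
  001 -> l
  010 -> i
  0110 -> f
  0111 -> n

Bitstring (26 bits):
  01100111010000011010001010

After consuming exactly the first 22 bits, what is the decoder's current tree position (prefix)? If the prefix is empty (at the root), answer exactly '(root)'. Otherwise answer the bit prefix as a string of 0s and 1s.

Answer: (root)

Derivation:
Bit 0: prefix='0' (no match yet)
Bit 1: prefix='01' (no match yet)
Bit 2: prefix='011' (no match yet)
Bit 3: prefix='0110' -> emit 'f', reset
Bit 4: prefix='0' (no match yet)
Bit 5: prefix='01' (no match yet)
Bit 6: prefix='011' (no match yet)
Bit 7: prefix='0111' -> emit 'n', reset
Bit 8: prefix='0' (no match yet)
Bit 9: prefix='01' (no match yet)
Bit 10: prefix='010' -> emit 'i', reset
Bit 11: prefix='0' (no match yet)
Bit 12: prefix='00' (no match yet)
Bit 13: prefix='000' -> emit 'b', reset
Bit 14: prefix='0' (no match yet)
Bit 15: prefix='01' (no match yet)
Bit 16: prefix='011' (no match yet)
Bit 17: prefix='0110' -> emit 'f', reset
Bit 18: prefix='1' -> emit 'a', reset
Bit 19: prefix='0' (no match yet)
Bit 20: prefix='00' (no match yet)
Bit 21: prefix='000' -> emit 'b', reset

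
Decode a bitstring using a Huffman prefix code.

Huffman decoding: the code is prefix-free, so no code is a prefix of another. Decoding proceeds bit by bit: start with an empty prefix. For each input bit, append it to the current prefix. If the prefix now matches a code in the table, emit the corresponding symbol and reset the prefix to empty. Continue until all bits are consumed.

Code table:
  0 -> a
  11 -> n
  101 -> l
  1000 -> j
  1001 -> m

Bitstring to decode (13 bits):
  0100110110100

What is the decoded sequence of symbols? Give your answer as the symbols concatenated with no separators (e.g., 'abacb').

Bit 0: prefix='0' -> emit 'a', reset
Bit 1: prefix='1' (no match yet)
Bit 2: prefix='10' (no match yet)
Bit 3: prefix='100' (no match yet)
Bit 4: prefix='1001' -> emit 'm', reset
Bit 5: prefix='1' (no match yet)
Bit 6: prefix='10' (no match yet)
Bit 7: prefix='101' -> emit 'l', reset
Bit 8: prefix='1' (no match yet)
Bit 9: prefix='10' (no match yet)
Bit 10: prefix='101' -> emit 'l', reset
Bit 11: prefix='0' -> emit 'a', reset
Bit 12: prefix='0' -> emit 'a', reset

Answer: amllaa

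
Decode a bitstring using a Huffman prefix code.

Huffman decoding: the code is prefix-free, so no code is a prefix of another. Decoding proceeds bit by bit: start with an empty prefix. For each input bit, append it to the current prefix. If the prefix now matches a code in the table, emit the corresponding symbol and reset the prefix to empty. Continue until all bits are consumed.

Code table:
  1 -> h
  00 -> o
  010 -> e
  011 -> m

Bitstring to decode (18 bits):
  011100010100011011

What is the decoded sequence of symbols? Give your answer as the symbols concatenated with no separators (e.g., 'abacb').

Bit 0: prefix='0' (no match yet)
Bit 1: prefix='01' (no match yet)
Bit 2: prefix='011' -> emit 'm', reset
Bit 3: prefix='1' -> emit 'h', reset
Bit 4: prefix='0' (no match yet)
Bit 5: prefix='00' -> emit 'o', reset
Bit 6: prefix='0' (no match yet)
Bit 7: prefix='01' (no match yet)
Bit 8: prefix='010' -> emit 'e', reset
Bit 9: prefix='1' -> emit 'h', reset
Bit 10: prefix='0' (no match yet)
Bit 11: prefix='00' -> emit 'o', reset
Bit 12: prefix='0' (no match yet)
Bit 13: prefix='01' (no match yet)
Bit 14: prefix='011' -> emit 'm', reset
Bit 15: prefix='0' (no match yet)
Bit 16: prefix='01' (no match yet)
Bit 17: prefix='011' -> emit 'm', reset

Answer: mhoehomm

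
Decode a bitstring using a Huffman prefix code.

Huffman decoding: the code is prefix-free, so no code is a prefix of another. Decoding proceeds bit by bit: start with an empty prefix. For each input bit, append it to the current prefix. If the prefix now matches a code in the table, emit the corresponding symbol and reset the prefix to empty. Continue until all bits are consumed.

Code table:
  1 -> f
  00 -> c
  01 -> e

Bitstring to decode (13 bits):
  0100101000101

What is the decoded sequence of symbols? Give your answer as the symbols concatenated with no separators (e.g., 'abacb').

Bit 0: prefix='0' (no match yet)
Bit 1: prefix='01' -> emit 'e', reset
Bit 2: prefix='0' (no match yet)
Bit 3: prefix='00' -> emit 'c', reset
Bit 4: prefix='1' -> emit 'f', reset
Bit 5: prefix='0' (no match yet)
Bit 6: prefix='01' -> emit 'e', reset
Bit 7: prefix='0' (no match yet)
Bit 8: prefix='00' -> emit 'c', reset
Bit 9: prefix='0' (no match yet)
Bit 10: prefix='01' -> emit 'e', reset
Bit 11: prefix='0' (no match yet)
Bit 12: prefix='01' -> emit 'e', reset

Answer: ecfecee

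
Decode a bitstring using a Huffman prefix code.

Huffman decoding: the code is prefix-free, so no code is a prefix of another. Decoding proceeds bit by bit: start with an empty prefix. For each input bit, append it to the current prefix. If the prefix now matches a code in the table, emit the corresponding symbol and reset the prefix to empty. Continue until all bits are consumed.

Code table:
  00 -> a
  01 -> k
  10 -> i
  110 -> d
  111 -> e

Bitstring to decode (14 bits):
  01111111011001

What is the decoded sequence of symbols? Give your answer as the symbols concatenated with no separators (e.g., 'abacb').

Answer: keekik

Derivation:
Bit 0: prefix='0' (no match yet)
Bit 1: prefix='01' -> emit 'k', reset
Bit 2: prefix='1' (no match yet)
Bit 3: prefix='11' (no match yet)
Bit 4: prefix='111' -> emit 'e', reset
Bit 5: prefix='1' (no match yet)
Bit 6: prefix='11' (no match yet)
Bit 7: prefix='111' -> emit 'e', reset
Bit 8: prefix='0' (no match yet)
Bit 9: prefix='01' -> emit 'k', reset
Bit 10: prefix='1' (no match yet)
Bit 11: prefix='10' -> emit 'i', reset
Bit 12: prefix='0' (no match yet)
Bit 13: prefix='01' -> emit 'k', reset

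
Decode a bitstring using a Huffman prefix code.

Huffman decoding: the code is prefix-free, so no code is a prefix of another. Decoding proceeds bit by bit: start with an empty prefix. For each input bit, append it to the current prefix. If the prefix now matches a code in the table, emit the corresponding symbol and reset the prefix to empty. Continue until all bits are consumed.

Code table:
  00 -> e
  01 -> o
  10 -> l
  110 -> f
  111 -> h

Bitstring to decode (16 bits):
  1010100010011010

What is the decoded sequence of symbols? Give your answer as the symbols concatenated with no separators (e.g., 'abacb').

Answer: llleloll

Derivation:
Bit 0: prefix='1' (no match yet)
Bit 1: prefix='10' -> emit 'l', reset
Bit 2: prefix='1' (no match yet)
Bit 3: prefix='10' -> emit 'l', reset
Bit 4: prefix='1' (no match yet)
Bit 5: prefix='10' -> emit 'l', reset
Bit 6: prefix='0' (no match yet)
Bit 7: prefix='00' -> emit 'e', reset
Bit 8: prefix='1' (no match yet)
Bit 9: prefix='10' -> emit 'l', reset
Bit 10: prefix='0' (no match yet)
Bit 11: prefix='01' -> emit 'o', reset
Bit 12: prefix='1' (no match yet)
Bit 13: prefix='10' -> emit 'l', reset
Bit 14: prefix='1' (no match yet)
Bit 15: prefix='10' -> emit 'l', reset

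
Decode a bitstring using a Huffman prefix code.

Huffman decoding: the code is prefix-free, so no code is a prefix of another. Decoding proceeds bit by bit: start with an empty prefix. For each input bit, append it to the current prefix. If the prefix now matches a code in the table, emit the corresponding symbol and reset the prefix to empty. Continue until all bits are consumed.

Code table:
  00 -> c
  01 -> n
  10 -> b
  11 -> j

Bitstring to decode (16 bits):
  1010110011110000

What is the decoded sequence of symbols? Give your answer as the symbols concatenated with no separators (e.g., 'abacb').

Answer: bbjcjjcc

Derivation:
Bit 0: prefix='1' (no match yet)
Bit 1: prefix='10' -> emit 'b', reset
Bit 2: prefix='1' (no match yet)
Bit 3: prefix='10' -> emit 'b', reset
Bit 4: prefix='1' (no match yet)
Bit 5: prefix='11' -> emit 'j', reset
Bit 6: prefix='0' (no match yet)
Bit 7: prefix='00' -> emit 'c', reset
Bit 8: prefix='1' (no match yet)
Bit 9: prefix='11' -> emit 'j', reset
Bit 10: prefix='1' (no match yet)
Bit 11: prefix='11' -> emit 'j', reset
Bit 12: prefix='0' (no match yet)
Bit 13: prefix='00' -> emit 'c', reset
Bit 14: prefix='0' (no match yet)
Bit 15: prefix='00' -> emit 'c', reset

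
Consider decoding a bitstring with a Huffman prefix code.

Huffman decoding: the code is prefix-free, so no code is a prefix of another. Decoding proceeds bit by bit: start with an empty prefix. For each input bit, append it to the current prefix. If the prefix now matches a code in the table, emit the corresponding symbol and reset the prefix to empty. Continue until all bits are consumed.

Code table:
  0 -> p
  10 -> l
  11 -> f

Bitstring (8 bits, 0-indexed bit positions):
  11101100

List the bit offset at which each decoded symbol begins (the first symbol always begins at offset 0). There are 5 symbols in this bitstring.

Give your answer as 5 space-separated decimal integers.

Answer: 0 2 4 6 7

Derivation:
Bit 0: prefix='1' (no match yet)
Bit 1: prefix='11' -> emit 'f', reset
Bit 2: prefix='1' (no match yet)
Bit 3: prefix='10' -> emit 'l', reset
Bit 4: prefix='1' (no match yet)
Bit 5: prefix='11' -> emit 'f', reset
Bit 6: prefix='0' -> emit 'p', reset
Bit 7: prefix='0' -> emit 'p', reset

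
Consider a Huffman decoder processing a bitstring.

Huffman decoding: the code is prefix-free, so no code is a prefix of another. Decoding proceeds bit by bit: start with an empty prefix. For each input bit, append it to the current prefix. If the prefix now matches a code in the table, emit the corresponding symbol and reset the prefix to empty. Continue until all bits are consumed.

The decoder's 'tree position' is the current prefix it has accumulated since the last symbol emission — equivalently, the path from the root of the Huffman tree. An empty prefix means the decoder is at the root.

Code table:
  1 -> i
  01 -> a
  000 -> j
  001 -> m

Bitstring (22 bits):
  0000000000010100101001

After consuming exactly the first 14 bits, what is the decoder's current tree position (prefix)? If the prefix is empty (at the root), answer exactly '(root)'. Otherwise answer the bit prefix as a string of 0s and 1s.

Answer: (root)

Derivation:
Bit 0: prefix='0' (no match yet)
Bit 1: prefix='00' (no match yet)
Bit 2: prefix='000' -> emit 'j', reset
Bit 3: prefix='0' (no match yet)
Bit 4: prefix='00' (no match yet)
Bit 5: prefix='000' -> emit 'j', reset
Bit 6: prefix='0' (no match yet)
Bit 7: prefix='00' (no match yet)
Bit 8: prefix='000' -> emit 'j', reset
Bit 9: prefix='0' (no match yet)
Bit 10: prefix='00' (no match yet)
Bit 11: prefix='001' -> emit 'm', reset
Bit 12: prefix='0' (no match yet)
Bit 13: prefix='01' -> emit 'a', reset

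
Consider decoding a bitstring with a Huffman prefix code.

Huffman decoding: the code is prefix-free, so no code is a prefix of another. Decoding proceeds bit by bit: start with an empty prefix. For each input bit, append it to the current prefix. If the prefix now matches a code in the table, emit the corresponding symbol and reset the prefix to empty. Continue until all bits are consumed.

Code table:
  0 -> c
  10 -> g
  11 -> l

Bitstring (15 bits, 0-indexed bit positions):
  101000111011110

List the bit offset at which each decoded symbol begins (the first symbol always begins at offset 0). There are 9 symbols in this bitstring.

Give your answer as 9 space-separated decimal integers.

Answer: 0 2 4 5 6 8 10 12 14

Derivation:
Bit 0: prefix='1' (no match yet)
Bit 1: prefix='10' -> emit 'g', reset
Bit 2: prefix='1' (no match yet)
Bit 3: prefix='10' -> emit 'g', reset
Bit 4: prefix='0' -> emit 'c', reset
Bit 5: prefix='0' -> emit 'c', reset
Bit 6: prefix='1' (no match yet)
Bit 7: prefix='11' -> emit 'l', reset
Bit 8: prefix='1' (no match yet)
Bit 9: prefix='10' -> emit 'g', reset
Bit 10: prefix='1' (no match yet)
Bit 11: prefix='11' -> emit 'l', reset
Bit 12: prefix='1' (no match yet)
Bit 13: prefix='11' -> emit 'l', reset
Bit 14: prefix='0' -> emit 'c', reset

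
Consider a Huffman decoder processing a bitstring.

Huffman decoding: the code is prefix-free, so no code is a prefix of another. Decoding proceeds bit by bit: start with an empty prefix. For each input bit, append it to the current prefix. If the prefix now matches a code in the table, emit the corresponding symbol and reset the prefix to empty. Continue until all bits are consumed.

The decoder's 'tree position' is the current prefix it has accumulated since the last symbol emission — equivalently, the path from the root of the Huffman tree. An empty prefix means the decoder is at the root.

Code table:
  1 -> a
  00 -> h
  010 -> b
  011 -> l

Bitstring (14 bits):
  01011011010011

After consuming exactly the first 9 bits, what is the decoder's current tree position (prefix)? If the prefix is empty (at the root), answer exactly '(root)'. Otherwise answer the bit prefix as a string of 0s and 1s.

Bit 0: prefix='0' (no match yet)
Bit 1: prefix='01' (no match yet)
Bit 2: prefix='010' -> emit 'b', reset
Bit 3: prefix='1' -> emit 'a', reset
Bit 4: prefix='1' -> emit 'a', reset
Bit 5: prefix='0' (no match yet)
Bit 6: prefix='01' (no match yet)
Bit 7: prefix='011' -> emit 'l', reset
Bit 8: prefix='0' (no match yet)

Answer: 0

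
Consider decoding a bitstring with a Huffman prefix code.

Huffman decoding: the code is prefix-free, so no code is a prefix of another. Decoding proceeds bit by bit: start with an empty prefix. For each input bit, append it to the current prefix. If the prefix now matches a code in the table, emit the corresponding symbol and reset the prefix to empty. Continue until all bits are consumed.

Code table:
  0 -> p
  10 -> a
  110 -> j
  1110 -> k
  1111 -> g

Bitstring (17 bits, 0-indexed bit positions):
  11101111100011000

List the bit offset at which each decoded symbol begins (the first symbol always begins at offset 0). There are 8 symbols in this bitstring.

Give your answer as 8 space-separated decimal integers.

Answer: 0 4 8 10 11 12 15 16

Derivation:
Bit 0: prefix='1' (no match yet)
Bit 1: prefix='11' (no match yet)
Bit 2: prefix='111' (no match yet)
Bit 3: prefix='1110' -> emit 'k', reset
Bit 4: prefix='1' (no match yet)
Bit 5: prefix='11' (no match yet)
Bit 6: prefix='111' (no match yet)
Bit 7: prefix='1111' -> emit 'g', reset
Bit 8: prefix='1' (no match yet)
Bit 9: prefix='10' -> emit 'a', reset
Bit 10: prefix='0' -> emit 'p', reset
Bit 11: prefix='0' -> emit 'p', reset
Bit 12: prefix='1' (no match yet)
Bit 13: prefix='11' (no match yet)
Bit 14: prefix='110' -> emit 'j', reset
Bit 15: prefix='0' -> emit 'p', reset
Bit 16: prefix='0' -> emit 'p', reset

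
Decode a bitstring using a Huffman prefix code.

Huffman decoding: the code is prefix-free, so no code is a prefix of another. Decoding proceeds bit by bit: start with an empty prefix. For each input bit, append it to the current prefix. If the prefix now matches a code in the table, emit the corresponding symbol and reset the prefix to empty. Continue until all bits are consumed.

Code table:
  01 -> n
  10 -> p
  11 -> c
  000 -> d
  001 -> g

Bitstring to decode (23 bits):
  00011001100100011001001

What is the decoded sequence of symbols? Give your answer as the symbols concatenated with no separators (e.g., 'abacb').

Answer: dcgpndcgg

Derivation:
Bit 0: prefix='0' (no match yet)
Bit 1: prefix='00' (no match yet)
Bit 2: prefix='000' -> emit 'd', reset
Bit 3: prefix='1' (no match yet)
Bit 4: prefix='11' -> emit 'c', reset
Bit 5: prefix='0' (no match yet)
Bit 6: prefix='00' (no match yet)
Bit 7: prefix='001' -> emit 'g', reset
Bit 8: prefix='1' (no match yet)
Bit 9: prefix='10' -> emit 'p', reset
Bit 10: prefix='0' (no match yet)
Bit 11: prefix='01' -> emit 'n', reset
Bit 12: prefix='0' (no match yet)
Bit 13: prefix='00' (no match yet)
Bit 14: prefix='000' -> emit 'd', reset
Bit 15: prefix='1' (no match yet)
Bit 16: prefix='11' -> emit 'c', reset
Bit 17: prefix='0' (no match yet)
Bit 18: prefix='00' (no match yet)
Bit 19: prefix='001' -> emit 'g', reset
Bit 20: prefix='0' (no match yet)
Bit 21: prefix='00' (no match yet)
Bit 22: prefix='001' -> emit 'g', reset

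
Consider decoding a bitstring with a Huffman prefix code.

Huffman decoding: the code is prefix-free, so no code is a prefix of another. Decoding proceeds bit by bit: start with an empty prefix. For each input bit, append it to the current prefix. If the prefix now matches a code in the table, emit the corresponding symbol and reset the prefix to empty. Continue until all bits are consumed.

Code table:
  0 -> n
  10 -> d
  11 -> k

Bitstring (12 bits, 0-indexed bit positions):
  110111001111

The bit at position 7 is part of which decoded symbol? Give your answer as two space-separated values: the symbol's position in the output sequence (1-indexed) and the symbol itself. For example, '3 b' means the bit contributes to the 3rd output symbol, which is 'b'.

Answer: 5 n

Derivation:
Bit 0: prefix='1' (no match yet)
Bit 1: prefix='11' -> emit 'k', reset
Bit 2: prefix='0' -> emit 'n', reset
Bit 3: prefix='1' (no match yet)
Bit 4: prefix='11' -> emit 'k', reset
Bit 5: prefix='1' (no match yet)
Bit 6: prefix='10' -> emit 'd', reset
Bit 7: prefix='0' -> emit 'n', reset
Bit 8: prefix='1' (no match yet)
Bit 9: prefix='11' -> emit 'k', reset
Bit 10: prefix='1' (no match yet)
Bit 11: prefix='11' -> emit 'k', reset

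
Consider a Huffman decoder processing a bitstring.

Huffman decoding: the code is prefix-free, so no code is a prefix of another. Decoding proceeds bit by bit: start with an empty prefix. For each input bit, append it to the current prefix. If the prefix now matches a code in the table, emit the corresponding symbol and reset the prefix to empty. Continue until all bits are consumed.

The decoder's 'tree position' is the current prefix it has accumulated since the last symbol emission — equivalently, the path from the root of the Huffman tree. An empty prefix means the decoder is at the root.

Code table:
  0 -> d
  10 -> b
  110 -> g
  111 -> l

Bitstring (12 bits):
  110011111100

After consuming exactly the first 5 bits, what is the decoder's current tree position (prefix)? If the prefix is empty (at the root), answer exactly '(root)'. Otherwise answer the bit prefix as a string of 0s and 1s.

Bit 0: prefix='1' (no match yet)
Bit 1: prefix='11' (no match yet)
Bit 2: prefix='110' -> emit 'g', reset
Bit 3: prefix='0' -> emit 'd', reset
Bit 4: prefix='1' (no match yet)

Answer: 1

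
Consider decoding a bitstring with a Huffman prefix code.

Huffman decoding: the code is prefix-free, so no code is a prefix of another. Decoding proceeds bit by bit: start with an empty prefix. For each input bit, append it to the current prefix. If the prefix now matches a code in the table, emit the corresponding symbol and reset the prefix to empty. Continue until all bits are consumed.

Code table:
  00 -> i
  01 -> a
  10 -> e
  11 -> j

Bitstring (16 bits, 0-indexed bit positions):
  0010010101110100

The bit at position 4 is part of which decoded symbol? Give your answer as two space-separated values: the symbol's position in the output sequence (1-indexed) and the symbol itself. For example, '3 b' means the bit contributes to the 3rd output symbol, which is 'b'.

Bit 0: prefix='0' (no match yet)
Bit 1: prefix='00' -> emit 'i', reset
Bit 2: prefix='1' (no match yet)
Bit 3: prefix='10' -> emit 'e', reset
Bit 4: prefix='0' (no match yet)
Bit 5: prefix='01' -> emit 'a', reset
Bit 6: prefix='0' (no match yet)
Bit 7: prefix='01' -> emit 'a', reset
Bit 8: prefix='0' (no match yet)

Answer: 3 a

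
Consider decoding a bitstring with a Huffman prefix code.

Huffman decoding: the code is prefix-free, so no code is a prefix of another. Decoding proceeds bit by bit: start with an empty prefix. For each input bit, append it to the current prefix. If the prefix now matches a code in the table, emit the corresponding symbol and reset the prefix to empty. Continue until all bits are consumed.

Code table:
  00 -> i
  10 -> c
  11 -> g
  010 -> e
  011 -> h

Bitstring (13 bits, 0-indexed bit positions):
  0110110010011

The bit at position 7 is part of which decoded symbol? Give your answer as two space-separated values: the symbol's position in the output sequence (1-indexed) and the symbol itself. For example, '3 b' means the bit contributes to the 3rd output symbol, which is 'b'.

Bit 0: prefix='0' (no match yet)
Bit 1: prefix='01' (no match yet)
Bit 2: prefix='011' -> emit 'h', reset
Bit 3: prefix='0' (no match yet)
Bit 4: prefix='01' (no match yet)
Bit 5: prefix='011' -> emit 'h', reset
Bit 6: prefix='0' (no match yet)
Bit 7: prefix='00' -> emit 'i', reset
Bit 8: prefix='1' (no match yet)
Bit 9: prefix='10' -> emit 'c', reset
Bit 10: prefix='0' (no match yet)
Bit 11: prefix='01' (no match yet)

Answer: 3 i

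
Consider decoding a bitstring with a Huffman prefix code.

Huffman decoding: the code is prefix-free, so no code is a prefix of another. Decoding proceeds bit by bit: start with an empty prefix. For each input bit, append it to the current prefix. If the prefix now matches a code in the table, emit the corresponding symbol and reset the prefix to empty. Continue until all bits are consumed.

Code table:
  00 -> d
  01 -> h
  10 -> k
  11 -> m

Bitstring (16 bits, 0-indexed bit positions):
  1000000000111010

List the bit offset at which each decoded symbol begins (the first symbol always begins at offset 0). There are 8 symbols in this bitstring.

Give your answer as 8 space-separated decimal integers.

Bit 0: prefix='1' (no match yet)
Bit 1: prefix='10' -> emit 'k', reset
Bit 2: prefix='0' (no match yet)
Bit 3: prefix='00' -> emit 'd', reset
Bit 4: prefix='0' (no match yet)
Bit 5: prefix='00' -> emit 'd', reset
Bit 6: prefix='0' (no match yet)
Bit 7: prefix='00' -> emit 'd', reset
Bit 8: prefix='0' (no match yet)
Bit 9: prefix='00' -> emit 'd', reset
Bit 10: prefix='1' (no match yet)
Bit 11: prefix='11' -> emit 'm', reset
Bit 12: prefix='1' (no match yet)
Bit 13: prefix='10' -> emit 'k', reset
Bit 14: prefix='1' (no match yet)
Bit 15: prefix='10' -> emit 'k', reset

Answer: 0 2 4 6 8 10 12 14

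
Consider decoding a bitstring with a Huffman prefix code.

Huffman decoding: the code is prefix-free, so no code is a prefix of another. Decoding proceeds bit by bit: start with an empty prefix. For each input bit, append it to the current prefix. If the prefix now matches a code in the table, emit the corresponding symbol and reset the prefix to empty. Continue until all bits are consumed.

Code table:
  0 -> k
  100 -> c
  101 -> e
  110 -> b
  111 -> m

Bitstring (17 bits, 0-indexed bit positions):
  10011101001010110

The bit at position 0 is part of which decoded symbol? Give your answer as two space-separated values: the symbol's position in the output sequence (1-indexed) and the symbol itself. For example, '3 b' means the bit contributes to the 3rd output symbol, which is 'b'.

Answer: 1 c

Derivation:
Bit 0: prefix='1' (no match yet)
Bit 1: prefix='10' (no match yet)
Bit 2: prefix='100' -> emit 'c', reset
Bit 3: prefix='1' (no match yet)
Bit 4: prefix='11' (no match yet)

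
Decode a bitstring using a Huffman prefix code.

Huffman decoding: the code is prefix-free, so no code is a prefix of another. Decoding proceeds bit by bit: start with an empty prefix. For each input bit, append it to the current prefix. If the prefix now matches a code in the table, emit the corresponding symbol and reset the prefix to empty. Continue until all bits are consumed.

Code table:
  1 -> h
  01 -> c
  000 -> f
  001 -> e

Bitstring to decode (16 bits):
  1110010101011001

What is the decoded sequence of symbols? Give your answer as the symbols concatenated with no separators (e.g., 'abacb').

Bit 0: prefix='1' -> emit 'h', reset
Bit 1: prefix='1' -> emit 'h', reset
Bit 2: prefix='1' -> emit 'h', reset
Bit 3: prefix='0' (no match yet)
Bit 4: prefix='00' (no match yet)
Bit 5: prefix='001' -> emit 'e', reset
Bit 6: prefix='0' (no match yet)
Bit 7: prefix='01' -> emit 'c', reset
Bit 8: prefix='0' (no match yet)
Bit 9: prefix='01' -> emit 'c', reset
Bit 10: prefix='0' (no match yet)
Bit 11: prefix='01' -> emit 'c', reset
Bit 12: prefix='1' -> emit 'h', reset
Bit 13: prefix='0' (no match yet)
Bit 14: prefix='00' (no match yet)
Bit 15: prefix='001' -> emit 'e', reset

Answer: hhheccche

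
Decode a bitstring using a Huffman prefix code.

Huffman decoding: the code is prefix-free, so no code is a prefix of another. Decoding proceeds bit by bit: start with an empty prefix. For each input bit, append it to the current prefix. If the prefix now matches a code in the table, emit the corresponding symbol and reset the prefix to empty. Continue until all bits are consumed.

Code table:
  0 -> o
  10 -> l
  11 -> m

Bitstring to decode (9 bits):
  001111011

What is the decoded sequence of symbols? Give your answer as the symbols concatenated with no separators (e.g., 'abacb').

Answer: oommom

Derivation:
Bit 0: prefix='0' -> emit 'o', reset
Bit 1: prefix='0' -> emit 'o', reset
Bit 2: prefix='1' (no match yet)
Bit 3: prefix='11' -> emit 'm', reset
Bit 4: prefix='1' (no match yet)
Bit 5: prefix='11' -> emit 'm', reset
Bit 6: prefix='0' -> emit 'o', reset
Bit 7: prefix='1' (no match yet)
Bit 8: prefix='11' -> emit 'm', reset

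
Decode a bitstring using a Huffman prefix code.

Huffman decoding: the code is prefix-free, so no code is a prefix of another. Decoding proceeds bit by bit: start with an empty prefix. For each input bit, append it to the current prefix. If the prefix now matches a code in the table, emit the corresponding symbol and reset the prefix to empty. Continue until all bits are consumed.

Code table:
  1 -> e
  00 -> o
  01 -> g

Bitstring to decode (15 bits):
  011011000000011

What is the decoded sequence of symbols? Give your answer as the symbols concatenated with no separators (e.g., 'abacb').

Bit 0: prefix='0' (no match yet)
Bit 1: prefix='01' -> emit 'g', reset
Bit 2: prefix='1' -> emit 'e', reset
Bit 3: prefix='0' (no match yet)
Bit 4: prefix='01' -> emit 'g', reset
Bit 5: prefix='1' -> emit 'e', reset
Bit 6: prefix='0' (no match yet)
Bit 7: prefix='00' -> emit 'o', reset
Bit 8: prefix='0' (no match yet)
Bit 9: prefix='00' -> emit 'o', reset
Bit 10: prefix='0' (no match yet)
Bit 11: prefix='00' -> emit 'o', reset
Bit 12: prefix='0' (no match yet)
Bit 13: prefix='01' -> emit 'g', reset
Bit 14: prefix='1' -> emit 'e', reset

Answer: gegeoooge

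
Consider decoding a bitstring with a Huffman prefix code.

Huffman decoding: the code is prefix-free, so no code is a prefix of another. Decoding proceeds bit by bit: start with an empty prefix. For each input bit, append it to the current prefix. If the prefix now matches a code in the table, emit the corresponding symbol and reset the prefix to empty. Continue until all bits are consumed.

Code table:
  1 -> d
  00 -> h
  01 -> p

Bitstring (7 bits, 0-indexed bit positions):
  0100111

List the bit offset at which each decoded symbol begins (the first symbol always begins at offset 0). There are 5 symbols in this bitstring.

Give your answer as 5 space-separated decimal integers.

Bit 0: prefix='0' (no match yet)
Bit 1: prefix='01' -> emit 'p', reset
Bit 2: prefix='0' (no match yet)
Bit 3: prefix='00' -> emit 'h', reset
Bit 4: prefix='1' -> emit 'd', reset
Bit 5: prefix='1' -> emit 'd', reset
Bit 6: prefix='1' -> emit 'd', reset

Answer: 0 2 4 5 6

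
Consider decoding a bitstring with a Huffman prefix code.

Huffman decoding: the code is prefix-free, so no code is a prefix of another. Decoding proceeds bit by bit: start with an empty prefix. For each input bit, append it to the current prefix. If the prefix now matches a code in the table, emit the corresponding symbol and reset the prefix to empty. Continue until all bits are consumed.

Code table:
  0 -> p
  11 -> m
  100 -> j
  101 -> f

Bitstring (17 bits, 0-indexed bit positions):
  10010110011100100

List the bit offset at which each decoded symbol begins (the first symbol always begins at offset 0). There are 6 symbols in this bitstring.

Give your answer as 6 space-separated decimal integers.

Bit 0: prefix='1' (no match yet)
Bit 1: prefix='10' (no match yet)
Bit 2: prefix='100' -> emit 'j', reset
Bit 3: prefix='1' (no match yet)
Bit 4: prefix='10' (no match yet)
Bit 5: prefix='101' -> emit 'f', reset
Bit 6: prefix='1' (no match yet)
Bit 7: prefix='10' (no match yet)
Bit 8: prefix='100' -> emit 'j', reset
Bit 9: prefix='1' (no match yet)
Bit 10: prefix='11' -> emit 'm', reset
Bit 11: prefix='1' (no match yet)
Bit 12: prefix='10' (no match yet)
Bit 13: prefix='100' -> emit 'j', reset
Bit 14: prefix='1' (no match yet)
Bit 15: prefix='10' (no match yet)
Bit 16: prefix='100' -> emit 'j', reset

Answer: 0 3 6 9 11 14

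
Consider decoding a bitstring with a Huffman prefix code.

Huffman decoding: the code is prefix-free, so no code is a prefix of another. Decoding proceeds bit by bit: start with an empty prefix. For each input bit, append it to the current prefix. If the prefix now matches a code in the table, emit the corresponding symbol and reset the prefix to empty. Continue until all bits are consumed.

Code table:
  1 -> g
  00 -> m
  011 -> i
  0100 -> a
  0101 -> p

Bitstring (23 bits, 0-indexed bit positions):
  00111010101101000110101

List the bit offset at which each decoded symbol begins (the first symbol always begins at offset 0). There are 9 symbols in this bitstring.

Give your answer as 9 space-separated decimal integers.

Bit 0: prefix='0' (no match yet)
Bit 1: prefix='00' -> emit 'm', reset
Bit 2: prefix='1' -> emit 'g', reset
Bit 3: prefix='1' -> emit 'g', reset
Bit 4: prefix='1' -> emit 'g', reset
Bit 5: prefix='0' (no match yet)
Bit 6: prefix='01' (no match yet)
Bit 7: prefix='010' (no match yet)
Bit 8: prefix='0101' -> emit 'p', reset
Bit 9: prefix='0' (no match yet)
Bit 10: prefix='01' (no match yet)
Bit 11: prefix='011' -> emit 'i', reset
Bit 12: prefix='0' (no match yet)
Bit 13: prefix='01' (no match yet)
Bit 14: prefix='010' (no match yet)
Bit 15: prefix='0100' -> emit 'a', reset
Bit 16: prefix='0' (no match yet)
Bit 17: prefix='01' (no match yet)
Bit 18: prefix='011' -> emit 'i', reset
Bit 19: prefix='0' (no match yet)
Bit 20: prefix='01' (no match yet)
Bit 21: prefix='010' (no match yet)
Bit 22: prefix='0101' -> emit 'p', reset

Answer: 0 2 3 4 5 9 12 16 19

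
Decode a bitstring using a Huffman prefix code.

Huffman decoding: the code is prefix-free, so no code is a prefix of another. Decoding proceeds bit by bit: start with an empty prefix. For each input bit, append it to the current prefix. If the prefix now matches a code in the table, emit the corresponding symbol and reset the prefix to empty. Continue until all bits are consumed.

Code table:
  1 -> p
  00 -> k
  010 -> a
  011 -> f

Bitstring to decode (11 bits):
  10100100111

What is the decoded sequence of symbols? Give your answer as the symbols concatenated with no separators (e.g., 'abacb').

Bit 0: prefix='1' -> emit 'p', reset
Bit 1: prefix='0' (no match yet)
Bit 2: prefix='01' (no match yet)
Bit 3: prefix='010' -> emit 'a', reset
Bit 4: prefix='0' (no match yet)
Bit 5: prefix='01' (no match yet)
Bit 6: prefix='010' -> emit 'a', reset
Bit 7: prefix='0' (no match yet)
Bit 8: prefix='01' (no match yet)
Bit 9: prefix='011' -> emit 'f', reset
Bit 10: prefix='1' -> emit 'p', reset

Answer: paafp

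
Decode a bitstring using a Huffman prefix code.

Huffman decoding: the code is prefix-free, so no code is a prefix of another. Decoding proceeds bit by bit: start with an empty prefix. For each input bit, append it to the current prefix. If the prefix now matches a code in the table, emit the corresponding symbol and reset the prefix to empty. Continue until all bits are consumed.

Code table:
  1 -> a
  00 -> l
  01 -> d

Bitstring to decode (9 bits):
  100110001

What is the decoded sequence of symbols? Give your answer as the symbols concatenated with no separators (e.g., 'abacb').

Answer: alaald

Derivation:
Bit 0: prefix='1' -> emit 'a', reset
Bit 1: prefix='0' (no match yet)
Bit 2: prefix='00' -> emit 'l', reset
Bit 3: prefix='1' -> emit 'a', reset
Bit 4: prefix='1' -> emit 'a', reset
Bit 5: prefix='0' (no match yet)
Bit 6: prefix='00' -> emit 'l', reset
Bit 7: prefix='0' (no match yet)
Bit 8: prefix='01' -> emit 'd', reset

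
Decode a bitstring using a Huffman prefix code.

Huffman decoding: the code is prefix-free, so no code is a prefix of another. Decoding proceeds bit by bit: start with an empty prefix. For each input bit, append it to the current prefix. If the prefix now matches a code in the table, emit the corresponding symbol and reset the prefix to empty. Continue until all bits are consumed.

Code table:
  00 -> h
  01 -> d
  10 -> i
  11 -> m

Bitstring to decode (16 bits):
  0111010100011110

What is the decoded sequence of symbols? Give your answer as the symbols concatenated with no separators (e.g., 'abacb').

Bit 0: prefix='0' (no match yet)
Bit 1: prefix='01' -> emit 'd', reset
Bit 2: prefix='1' (no match yet)
Bit 3: prefix='11' -> emit 'm', reset
Bit 4: prefix='0' (no match yet)
Bit 5: prefix='01' -> emit 'd', reset
Bit 6: prefix='0' (no match yet)
Bit 7: prefix='01' -> emit 'd', reset
Bit 8: prefix='0' (no match yet)
Bit 9: prefix='00' -> emit 'h', reset
Bit 10: prefix='0' (no match yet)
Bit 11: prefix='01' -> emit 'd', reset
Bit 12: prefix='1' (no match yet)
Bit 13: prefix='11' -> emit 'm', reset
Bit 14: prefix='1' (no match yet)
Bit 15: prefix='10' -> emit 'i', reset

Answer: dmddhdmi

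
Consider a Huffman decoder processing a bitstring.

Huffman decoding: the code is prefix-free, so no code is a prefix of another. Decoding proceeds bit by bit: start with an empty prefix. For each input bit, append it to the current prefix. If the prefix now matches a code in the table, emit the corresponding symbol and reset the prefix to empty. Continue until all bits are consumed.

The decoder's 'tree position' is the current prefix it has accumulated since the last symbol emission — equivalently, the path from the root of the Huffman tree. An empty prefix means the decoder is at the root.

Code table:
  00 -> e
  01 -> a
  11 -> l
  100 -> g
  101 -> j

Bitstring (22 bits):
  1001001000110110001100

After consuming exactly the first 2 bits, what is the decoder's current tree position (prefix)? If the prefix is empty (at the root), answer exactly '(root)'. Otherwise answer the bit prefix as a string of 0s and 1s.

Bit 0: prefix='1' (no match yet)
Bit 1: prefix='10' (no match yet)

Answer: 10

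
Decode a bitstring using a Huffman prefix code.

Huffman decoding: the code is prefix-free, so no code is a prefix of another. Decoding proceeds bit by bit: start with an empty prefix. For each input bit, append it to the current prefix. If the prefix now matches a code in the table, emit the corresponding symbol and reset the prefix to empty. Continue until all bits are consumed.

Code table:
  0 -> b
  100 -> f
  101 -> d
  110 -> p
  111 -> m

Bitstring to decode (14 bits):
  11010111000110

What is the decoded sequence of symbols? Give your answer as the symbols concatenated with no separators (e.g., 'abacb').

Bit 0: prefix='1' (no match yet)
Bit 1: prefix='11' (no match yet)
Bit 2: prefix='110' -> emit 'p', reset
Bit 3: prefix='1' (no match yet)
Bit 4: prefix='10' (no match yet)
Bit 5: prefix='101' -> emit 'd', reset
Bit 6: prefix='1' (no match yet)
Bit 7: prefix='11' (no match yet)
Bit 8: prefix='110' -> emit 'p', reset
Bit 9: prefix='0' -> emit 'b', reset
Bit 10: prefix='0' -> emit 'b', reset
Bit 11: prefix='1' (no match yet)
Bit 12: prefix='11' (no match yet)
Bit 13: prefix='110' -> emit 'p', reset

Answer: pdpbbp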